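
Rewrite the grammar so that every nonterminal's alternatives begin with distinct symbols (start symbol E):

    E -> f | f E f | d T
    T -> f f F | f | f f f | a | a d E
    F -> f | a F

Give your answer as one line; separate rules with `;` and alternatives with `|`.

E has alternatives sharing prefix 'f': factor to E → f E' with E' → ε | E f.
T has alternatives sharing prefix 'f': factor to T → f T' with T' → f F | ε | f f.
T has alternatives sharing prefix 'a': factor to T → a T'' with T'' → ε | d E.
T' has alternatives sharing prefix 'f': factor to T' → f T''' with T''' → F | f.

E -> d T | f E'; T -> f T' | a T''; F -> f | a F; E' -> epsilon | E f; T' -> epsilon | f T'''; T'' -> epsilon | d E; T''' -> F | f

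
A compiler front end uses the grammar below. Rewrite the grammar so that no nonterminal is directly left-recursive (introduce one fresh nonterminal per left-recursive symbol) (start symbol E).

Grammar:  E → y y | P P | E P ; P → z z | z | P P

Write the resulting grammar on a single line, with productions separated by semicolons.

Directly left-recursive nonterminals: E, P.
For E: α = {P}, β = {y y, P P}. Rewrite as E → β E' and E' → α E' | ε.
For P: α = {P}, β = {z z, z}. Rewrite as P → β P' and P' → α P' | ε.

E → y y E' | P P E'; P → z z P' | z P'; E' → P E' | epsilon; P' → P P' | epsilon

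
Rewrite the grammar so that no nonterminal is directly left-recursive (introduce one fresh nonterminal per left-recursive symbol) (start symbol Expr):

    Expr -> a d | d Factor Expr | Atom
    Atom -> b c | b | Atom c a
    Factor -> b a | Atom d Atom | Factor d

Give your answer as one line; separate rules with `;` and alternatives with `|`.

Expr -> a d | d Factor Expr | Atom; Atom -> b c Atom1 | b Atom1; Factor -> b a Factor1 | Atom d Atom Factor1; Atom1 -> c a Atom1 | ε; Factor1 -> d Factor1 | ε

Directly left-recursive nonterminals: Atom, Factor.
For Atom: α = {c a}, β = {b c, b}. Rewrite as Atom → β Atom1 and Atom1 → α Atom1 | ε.
For Factor: α = {d}, β = {b a, Atom d Atom}. Rewrite as Factor → β Factor1 and Factor1 → α Factor1 | ε.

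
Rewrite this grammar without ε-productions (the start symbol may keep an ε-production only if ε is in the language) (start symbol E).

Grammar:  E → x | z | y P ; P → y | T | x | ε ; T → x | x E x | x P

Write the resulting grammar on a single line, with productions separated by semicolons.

Nullable nonterminals: {P}.
ε ∉ L(G), so no ε-production is kept.
For each production, add variants omitting each subset of nullable occurrences: E → y P gives y P | y.

E → x | z | y P | y; P → y | T | x; T → x | x E x | x P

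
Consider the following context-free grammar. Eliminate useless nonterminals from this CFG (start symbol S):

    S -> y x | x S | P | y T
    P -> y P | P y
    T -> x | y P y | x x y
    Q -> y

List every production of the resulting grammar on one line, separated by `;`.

Generating nonterminals: {Q, S, T}.
Reachable from S after that: {S, T}.
Removed useless symbols: {P, Q} and every production mentioning them.

S -> y x | x S | y T; T -> x | x x y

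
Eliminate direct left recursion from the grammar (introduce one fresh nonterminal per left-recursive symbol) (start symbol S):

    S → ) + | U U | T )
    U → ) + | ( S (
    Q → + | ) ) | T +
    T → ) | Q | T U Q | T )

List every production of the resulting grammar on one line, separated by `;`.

S → ) + | U U | T ); U → ) + | ( S (; Q → + | ) ) | T +; T → ) T' | Q T'; T' → U Q T' | ) T' | ε

T is directly left-recursive.
For T: α = {U Q, )}, β = {), Q}. Rewrite as T → β T' and T' → α T' | ε.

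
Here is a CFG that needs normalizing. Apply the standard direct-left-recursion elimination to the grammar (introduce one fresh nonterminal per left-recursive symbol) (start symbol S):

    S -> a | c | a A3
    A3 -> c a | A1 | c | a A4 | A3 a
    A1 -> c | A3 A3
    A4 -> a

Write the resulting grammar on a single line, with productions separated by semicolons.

Left recursion appears on A3.
For A3: α = {a}, β = {c a, A1, c, a A4}. Rewrite as A3 → β A3' and A3' → α A3' | ε.

S -> a | c | a A3; A3 -> c a A3' | A1 A3' | c A3' | a A4 A3'; A1 -> c | A3 A3; A4 -> a; A3' -> a A3' | epsilon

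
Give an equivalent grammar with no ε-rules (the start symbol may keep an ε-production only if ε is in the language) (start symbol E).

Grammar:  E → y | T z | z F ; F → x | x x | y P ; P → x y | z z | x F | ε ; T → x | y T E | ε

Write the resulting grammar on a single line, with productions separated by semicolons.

E → y | T z | z | z F; F → x | x x | y P | y; P → x y | z z | x F; T → x | y T E | y E

Nullable nonterminals: {P, T}.
ε ∉ L(G), so no ε-production is kept.
For each production, add variants omitting each subset of nullable occurrences: E → T z gives T z | z. F → y P gives y P | y. T → y T E gives y T E | y E.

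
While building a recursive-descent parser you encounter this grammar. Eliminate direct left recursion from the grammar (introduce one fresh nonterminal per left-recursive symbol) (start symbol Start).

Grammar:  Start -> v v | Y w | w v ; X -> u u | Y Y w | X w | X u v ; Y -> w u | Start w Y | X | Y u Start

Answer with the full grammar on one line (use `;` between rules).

Start -> v v | Y w | w v; X -> u u X1 | Y Y w X1; Y -> w u Y1 | Start w Y Y1 | X Y1; X1 -> w X1 | u v X1 | ε; Y1 -> u Start Y1 | ε

Directly left-recursive nonterminals: X, Y.
For X: α = {w, u v}, β = {u u, Y Y w}. Rewrite as X → β X1 and X1 → α X1 | ε.
For Y: α = {u Start}, β = {w u, Start w Y, X}. Rewrite as Y → β Y1 and Y1 → α Y1 | ε.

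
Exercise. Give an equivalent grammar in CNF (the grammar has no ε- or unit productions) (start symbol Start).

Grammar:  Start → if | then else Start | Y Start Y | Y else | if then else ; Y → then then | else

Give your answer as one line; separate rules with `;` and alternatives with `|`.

Introduce a nonterminal for each terminal appearing in a rule of length ≥ 2: X1 → then, X2 → else, X3 → if.
Binarize each right-hand side of length ≥ 3 by chaining fresh nonterminals (Y1, Y2, …): affected rules were Start → X1 X2 Start; Start → Y Start Y; Start → X3 X1 X2.

Start → if | X1 Y1 | Y Y2 | Y X2 | X3 Y3; Y → X1 X1 | else; X1 → then; X2 → else; X3 → if; Y1 → X2 Start; Y2 → Start Y; Y3 → X1 X2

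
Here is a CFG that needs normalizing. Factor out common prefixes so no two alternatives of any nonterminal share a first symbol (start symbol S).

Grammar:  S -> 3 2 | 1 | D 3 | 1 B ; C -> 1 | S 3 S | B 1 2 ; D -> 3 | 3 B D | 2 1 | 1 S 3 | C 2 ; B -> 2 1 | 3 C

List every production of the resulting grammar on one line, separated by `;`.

S -> 3 2 | D 3 | 1 S'; C -> 1 | S 3 S | B 1 2; D -> 2 1 | 1 S 3 | C 2 | 3 D'; B -> 2 1 | 3 C; S' -> ε | B; D' -> ε | B D

S has alternatives sharing prefix '1': factor to S → 1 S' with S' → ε | B.
D has alternatives sharing prefix '3': factor to D → 3 D' with D' → ε | B D.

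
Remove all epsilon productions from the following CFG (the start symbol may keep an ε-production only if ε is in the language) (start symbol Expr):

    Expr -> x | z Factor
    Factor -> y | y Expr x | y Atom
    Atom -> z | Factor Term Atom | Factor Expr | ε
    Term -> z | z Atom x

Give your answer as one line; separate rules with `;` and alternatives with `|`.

Nullable set = {Atom}.
ε ∉ L(G), so no ε-production is kept.
Add the nullable-subset variants: Atom → Factor Term Atom gives Factor Term Atom | Factor Term. Term → z Atom x gives z Atom x | z x.

Expr -> x | z Factor; Factor -> y | y Expr x | y Atom; Atom -> z | Factor Term Atom | Factor Term | Factor Expr; Term -> z | z Atom x | z x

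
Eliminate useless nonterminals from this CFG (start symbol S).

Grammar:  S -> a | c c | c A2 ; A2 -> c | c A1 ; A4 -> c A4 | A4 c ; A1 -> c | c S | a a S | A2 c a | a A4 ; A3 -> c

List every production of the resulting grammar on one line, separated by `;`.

S -> a | c c | c A2; A2 -> c | c A1; A1 -> c | c S | a a S | A2 c a

Generating nonterminals: {A1, A2, A3, S}.
Reachable from S after that: {A1, A2, S}.
Removed useless symbols: {A3, A4} and every production mentioning them.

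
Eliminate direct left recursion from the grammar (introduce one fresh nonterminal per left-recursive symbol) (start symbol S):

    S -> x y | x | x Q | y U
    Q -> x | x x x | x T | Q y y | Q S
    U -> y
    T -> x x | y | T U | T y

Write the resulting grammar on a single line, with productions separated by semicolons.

S -> x y | x | x Q | y U; Q -> x Q' | x x x Q' | x T Q'; U -> y; T -> x x T' | y T'; Q' -> y y Q' | S Q' | ε; T' -> U T' | y T' | ε

Q, T are directly left-recursive.
For Q: α = {y y, S}, β = {x, x x x, x T}. Rewrite as Q → β Q' and Q' → α Q' | ε.
For T: α = {U, y}, β = {x x, y}. Rewrite as T → β T' and T' → α T' | ε.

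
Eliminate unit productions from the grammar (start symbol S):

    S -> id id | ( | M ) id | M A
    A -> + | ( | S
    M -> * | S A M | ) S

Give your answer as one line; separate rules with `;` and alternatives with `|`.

S -> id id | ( | M ) id | M A; A -> id id | ( | M ) id | M A | +; M -> * | S A M | ) S

Unit pairs: A ⇒* {S}.
For every A with A ⇒* B via unit rules, add B's non-unit alternatives to A; then delete every rule of the form X → Y.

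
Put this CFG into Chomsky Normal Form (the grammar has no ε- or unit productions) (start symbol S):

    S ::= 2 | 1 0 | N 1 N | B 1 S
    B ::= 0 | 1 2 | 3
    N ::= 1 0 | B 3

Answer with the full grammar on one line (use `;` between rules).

Introduce a nonterminal for each terminal appearing in a rule of length ≥ 2: X1 → 1, X2 → 0, X3 → 2, X4 → 3.
Binarize each right-hand side of length ≥ 3 by chaining fresh nonterminals (Y1, Y2, …): affected rules were S → N X1 N; S → B X1 S.

S ::= 2 | X1 X2 | N Y1 | B Y2; B ::= 0 | X1 X3 | 3; N ::= X1 X2 | B X4; X1 ::= 1; X2 ::= 0; X3 ::= 2; X4 ::= 3; Y1 ::= X1 N; Y2 ::= X1 S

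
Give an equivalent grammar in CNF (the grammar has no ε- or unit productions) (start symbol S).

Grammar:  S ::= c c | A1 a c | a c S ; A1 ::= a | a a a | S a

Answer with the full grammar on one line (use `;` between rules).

Introduce a nonterminal for each terminal appearing in a rule of length ≥ 2: X1 → c, X2 → a.
Binarize each right-hand side of length ≥ 3 by chaining fresh nonterminals (Y1, Y2, …): affected rules were S → A1 X2 X1; S → X2 X1 S; A1 → X2 X2 X2.

S ::= X1 X1 | A1 Y1 | X2 Y2; A1 ::= a | X2 Y3 | S X2; X1 ::= c; X2 ::= a; Y1 ::= X2 X1; Y2 ::= X1 S; Y3 ::= X2 X2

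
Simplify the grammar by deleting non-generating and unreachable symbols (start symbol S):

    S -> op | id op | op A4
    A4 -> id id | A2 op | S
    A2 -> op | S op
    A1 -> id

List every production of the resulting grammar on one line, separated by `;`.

Generating nonterminals: {A1, A2, A4, S}.
Reachable from S after that: {A2, A4, S}.
Removed useless symbols: {A1} and every production mentioning them.

S -> op | id op | op A4; A4 -> id id | A2 op | S; A2 -> op | S op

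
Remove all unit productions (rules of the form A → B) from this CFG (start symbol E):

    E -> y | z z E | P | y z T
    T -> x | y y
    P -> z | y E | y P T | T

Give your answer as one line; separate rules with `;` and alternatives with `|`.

E -> y | z z E | y z T | z | y E | y P T | x | y y; T -> x | y y; P -> z | y E | y P T | x | y y

Unit pairs: E ⇒* {P, T}; P ⇒* {T}.
Replace each nonterminal's rules with the union of the non-unit rules of every nonterminal it unit-derives.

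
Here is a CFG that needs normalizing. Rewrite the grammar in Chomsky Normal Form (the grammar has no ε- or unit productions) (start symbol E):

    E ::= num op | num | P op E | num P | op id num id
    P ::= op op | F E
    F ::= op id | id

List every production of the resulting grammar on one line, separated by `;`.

Introduce a nonterminal for each terminal appearing in a rule of length ≥ 2: X1 → num, X2 → op, X3 → id.
Binarize each right-hand side of length ≥ 3 by chaining fresh nonterminals (Y1, Y2, …): affected rules were E → P X2 E; E → X2 X3 X1 X3.

E ::= X1 X2 | num | P Y1 | X1 P | X2 Y2; P ::= X2 X2 | F E; F ::= X2 X3 | id; X1 ::= num; X2 ::= op; X3 ::= id; Y1 ::= X2 E; Y2 ::= X3 Y3; Y3 ::= X1 X3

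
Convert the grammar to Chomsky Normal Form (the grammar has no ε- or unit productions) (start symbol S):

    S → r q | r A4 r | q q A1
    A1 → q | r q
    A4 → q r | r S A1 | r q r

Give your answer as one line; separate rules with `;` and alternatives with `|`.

S → X1 X2 | X1 Y1 | X2 Y2; A1 → q | X1 X2; A4 → X2 X1 | X1 Y3 | X1 Y4; X1 → r; X2 → q; Y1 → A4 X1; Y2 → X2 A1; Y3 → S A1; Y4 → X2 X1

Introduce a nonterminal for each terminal appearing in a rule of length ≥ 2: X1 → r, X2 → q.
Binarize each right-hand side of length ≥ 3 by chaining fresh nonterminals (Y1, Y2, …): affected rules were S → X1 A4 X1; S → X2 X2 A1; A4 → X1 S A1; A4 → X1 X2 X1.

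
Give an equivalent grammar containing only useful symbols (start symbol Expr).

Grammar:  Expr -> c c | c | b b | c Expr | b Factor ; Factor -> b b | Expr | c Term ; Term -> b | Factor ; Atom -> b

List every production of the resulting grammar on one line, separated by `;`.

Generating nonterminals: {Atom, Expr, Factor, Term}.
Reachable from Expr after that: {Expr, Factor, Term}.
Removed useless symbols: {Atom} and every production mentioning them.

Expr -> c c | c | b b | c Expr | b Factor; Factor -> b b | Expr | c Term; Term -> b | Factor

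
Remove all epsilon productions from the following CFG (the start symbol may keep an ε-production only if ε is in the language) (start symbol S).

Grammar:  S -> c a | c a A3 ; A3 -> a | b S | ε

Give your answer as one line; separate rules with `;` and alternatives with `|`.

S -> c a | c a A3; A3 -> a | b S

The nullable symbols are {A3}.
ε ∉ L(G), so no ε-production is kept.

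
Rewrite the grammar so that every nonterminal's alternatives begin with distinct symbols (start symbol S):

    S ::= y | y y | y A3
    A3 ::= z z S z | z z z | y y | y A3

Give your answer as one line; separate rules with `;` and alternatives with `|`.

S has alternatives sharing prefix 'y': factor to S → y S' with S' → ε | y | A3.
A3 has alternatives sharing prefix 'z z': factor to A3 → z z A3' with A3' → S z | z.
A3 has alternatives sharing prefix 'y': factor to A3 → y A3'' with A3'' → y | A3.

S ::= y S'; A3 ::= z z A3' | y A3''; S' ::= epsilon | y | A3; A3' ::= S z | z; A3'' ::= y | A3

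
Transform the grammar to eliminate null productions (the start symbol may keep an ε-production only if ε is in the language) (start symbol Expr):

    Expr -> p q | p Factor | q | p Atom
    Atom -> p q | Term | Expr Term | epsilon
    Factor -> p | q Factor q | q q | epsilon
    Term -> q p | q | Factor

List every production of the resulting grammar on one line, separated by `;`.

Expr -> p q | p Factor | p | q | p Atom; Atom -> p q | Term | Expr Term | Expr; Factor -> p | q Factor q | q q; Term -> q p | q | Factor

Nullable nonterminals: {Atom, Factor, Term}.
ε ∉ L(G), so no ε-production is kept.
For each production, add variants omitting each subset of nullable occurrences: Expr → p Factor gives p Factor | p. Atom → Expr Term gives Expr Term | Expr. Factor → q Factor q gives q Factor q | q q.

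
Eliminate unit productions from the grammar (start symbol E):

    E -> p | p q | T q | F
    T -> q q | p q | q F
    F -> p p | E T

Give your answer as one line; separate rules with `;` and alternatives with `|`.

Unit pairs: E ⇒* {F}.
Replace each nonterminal's rules with the union of the non-unit rules of every nonterminal it unit-derives.

E -> p | p q | T q | p p | E T; T -> q q | p q | q F; F -> p p | E T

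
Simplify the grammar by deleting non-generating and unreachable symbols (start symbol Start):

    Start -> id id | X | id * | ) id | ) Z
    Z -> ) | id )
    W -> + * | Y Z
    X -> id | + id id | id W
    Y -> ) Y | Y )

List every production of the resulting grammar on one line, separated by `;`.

Start -> id id | X | id * | ) id | ) Z; Z -> ) | id ); W -> + *; X -> id | + id id | id W

Generating nonterminals: {Start, W, X, Z}.
Reachable from Start after that: {Start, W, X, Z}.
Removed useless symbols: {Y} and every production mentioning them.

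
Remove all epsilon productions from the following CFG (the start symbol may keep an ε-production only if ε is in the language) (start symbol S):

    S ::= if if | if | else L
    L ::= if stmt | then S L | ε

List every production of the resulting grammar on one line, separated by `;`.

Nullable nonterminals: {L}.
ε ∉ L(G), so no ε-production is kept.
Add the nullable-subset variants: S → else L gives else L | else. L → then S L gives then S L | then S.

S ::= if if | if | else L | else; L ::= if stmt | then S L | then S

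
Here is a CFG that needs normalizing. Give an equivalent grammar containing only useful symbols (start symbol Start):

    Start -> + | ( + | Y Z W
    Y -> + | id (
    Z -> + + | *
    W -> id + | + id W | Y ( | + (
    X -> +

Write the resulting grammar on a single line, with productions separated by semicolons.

Generating nonterminals: {Start, W, X, Y, Z}.
Reachable from Start after that: {Start, W, Y, Z}.
Removed useless symbols: {X} and every production mentioning them.

Start -> + | ( + | Y Z W; Y -> + | id (; Z -> + + | *; W -> id + | + id W | Y ( | + (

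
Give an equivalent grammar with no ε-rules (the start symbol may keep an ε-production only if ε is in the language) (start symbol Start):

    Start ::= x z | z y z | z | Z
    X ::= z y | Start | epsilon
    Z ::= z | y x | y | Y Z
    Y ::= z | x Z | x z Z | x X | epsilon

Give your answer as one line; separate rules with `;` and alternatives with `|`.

Start ::= x z | z y z | z | Z; X ::= z y | Start; Z ::= z | y x | y | Y Z; Y ::= z | x Z | x z Z | x X | x

The nullable symbols are {X, Y}.
ε ∉ L(G), so no ε-production is kept.
Expand every rule over subsets of its nullable positions: Y → x X gives x X | x.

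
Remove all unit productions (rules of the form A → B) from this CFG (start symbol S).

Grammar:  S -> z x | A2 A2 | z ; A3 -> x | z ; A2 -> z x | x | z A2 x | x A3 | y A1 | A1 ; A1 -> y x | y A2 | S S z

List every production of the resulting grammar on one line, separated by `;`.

S -> z x | A2 A2 | z; A3 -> x | z; A2 -> z x | x | z A2 x | x A3 | y A1 | y x | y A2 | S S z; A1 -> y x | y A2 | S S z

Unit pairs: A2 ⇒* {A1}.
Replace each nonterminal's rules with the union of the non-unit rules of every nonterminal it unit-derives.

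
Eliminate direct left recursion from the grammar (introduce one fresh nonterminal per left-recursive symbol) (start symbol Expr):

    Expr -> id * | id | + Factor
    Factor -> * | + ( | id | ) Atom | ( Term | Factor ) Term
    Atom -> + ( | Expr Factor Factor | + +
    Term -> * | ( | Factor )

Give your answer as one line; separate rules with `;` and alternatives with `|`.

Factor is directly left-recursive.
For Factor: α = {) Term}, β = {*, + (, id, ) Atom, ( Term}. Rewrite as Factor → β Factor1 and Factor1 → α Factor1 | ε.

Expr -> id * | id | + Factor; Factor -> * Factor1 | + ( Factor1 | id Factor1 | ) Atom Factor1 | ( Term Factor1; Atom -> + ( | Expr Factor Factor | + +; Term -> * | ( | Factor ); Factor1 -> ) Term Factor1 | ε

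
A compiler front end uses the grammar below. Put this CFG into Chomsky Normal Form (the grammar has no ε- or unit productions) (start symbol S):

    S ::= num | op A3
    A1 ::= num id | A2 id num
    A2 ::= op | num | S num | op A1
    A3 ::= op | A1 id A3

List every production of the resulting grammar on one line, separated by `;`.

Introduce a nonterminal for each terminal appearing in a rule of length ≥ 2: X1 → op, X2 → num, X3 → id.
Binarize each right-hand side of length ≥ 3 by chaining fresh nonterminals (Y1, Y2, …): affected rules were A1 → A2 X3 X2; A3 → A1 X3 A3.

S ::= num | X1 A3; A1 ::= X2 X3 | A2 Y1; A2 ::= op | num | S X2 | X1 A1; A3 ::= op | A1 Y2; X1 ::= op; X2 ::= num; X3 ::= id; Y1 ::= X3 X2; Y2 ::= X3 A3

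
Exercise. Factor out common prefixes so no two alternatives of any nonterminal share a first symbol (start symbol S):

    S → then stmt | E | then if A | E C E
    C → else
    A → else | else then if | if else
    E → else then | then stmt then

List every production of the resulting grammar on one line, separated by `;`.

S has alternatives sharing prefix 'then': factor to S → then S' with S' → stmt | if A.
S has alternatives sharing prefix 'E': factor to S → E S'' with S'' → ε | C E.
A has alternatives sharing prefix 'else': factor to A → else A' with A' → ε | then if.

S → then S' | E S''; C → else; A → if else | else A'; E → else then | then stmt then; S' → stmt | if A; S'' → ε | C E; A' → ε | then if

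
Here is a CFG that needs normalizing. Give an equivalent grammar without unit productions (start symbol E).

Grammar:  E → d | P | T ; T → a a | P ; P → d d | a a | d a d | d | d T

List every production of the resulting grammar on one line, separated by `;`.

E → d | d d | a a | d a d | d T; T → d d | a a | d a d | d | d T; P → d d | a a | d a d | d | d T

Unit pairs: E ⇒* {P, T}; T ⇒* {P}.
For every A with A ⇒* B via unit rules, add B's non-unit alternatives to A; then delete every rule of the form X → Y.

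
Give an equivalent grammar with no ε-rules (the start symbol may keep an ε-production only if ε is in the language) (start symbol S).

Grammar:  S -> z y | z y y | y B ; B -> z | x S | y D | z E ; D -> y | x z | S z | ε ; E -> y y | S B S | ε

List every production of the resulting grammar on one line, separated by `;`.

Nullable set = {D, E}.
ε ∉ L(G), so no ε-production is kept.
Add the nullable-subset variants: B → y D gives y D | y.

S -> z y | z y y | y B; B -> z | x S | y D | y | z E; D -> y | x z | S z; E -> y y | S B S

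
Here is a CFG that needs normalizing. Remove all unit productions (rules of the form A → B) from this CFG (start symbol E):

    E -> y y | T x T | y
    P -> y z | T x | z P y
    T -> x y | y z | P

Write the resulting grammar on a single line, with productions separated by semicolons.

E -> y y | T x T | y; P -> y z | T x | z P y; T -> y z | T x | z P y | x y

Unit pairs: T ⇒* {P}.
Replace each nonterminal's rules with the union of the non-unit rules of every nonterminal it unit-derives.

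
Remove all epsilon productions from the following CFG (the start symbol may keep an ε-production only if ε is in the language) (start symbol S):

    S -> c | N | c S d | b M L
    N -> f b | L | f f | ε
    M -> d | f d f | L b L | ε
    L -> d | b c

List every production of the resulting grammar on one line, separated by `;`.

S -> c | N | c S d | c d | b M L | b L | ε; N -> f b | L | f f; M -> d | f d f | L b L; L -> d | b c

Nullable nonterminals: {M, N, S}.
ε ∈ L(G) since S is nullable, so keep S → ε.
For each production, add variants omitting each subset of nullable occurrences: S → c S d gives c S d | c d. S → b M L gives b M L | b L.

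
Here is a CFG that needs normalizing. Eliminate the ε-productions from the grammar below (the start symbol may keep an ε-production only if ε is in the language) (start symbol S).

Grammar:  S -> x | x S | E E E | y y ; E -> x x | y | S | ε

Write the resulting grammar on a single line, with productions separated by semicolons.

Nullable set = {E, S}.
ε ∈ L(G) since S is nullable, so keep S → ε.
Expand every rule over subsets of its nullable positions: S → E E E gives E E E | E E | E.

S -> x | x S | E E E | E E | E | y y | ε; E -> x x | y | S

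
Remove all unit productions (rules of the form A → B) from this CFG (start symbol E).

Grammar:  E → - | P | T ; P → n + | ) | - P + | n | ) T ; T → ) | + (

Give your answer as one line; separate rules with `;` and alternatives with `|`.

E → - | n + | ) | - P + | n | ) T | + (; P → n + | ) | - P + | n | ) T; T → ) | + (

Unit pairs: E ⇒* {P, T}.
For each unit pair (A, B), copy every non-unit production of B to A, then drop all unit productions.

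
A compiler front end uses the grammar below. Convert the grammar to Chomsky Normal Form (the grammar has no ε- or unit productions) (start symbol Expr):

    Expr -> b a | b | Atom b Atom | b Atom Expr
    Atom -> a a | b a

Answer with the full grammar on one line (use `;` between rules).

Expr -> X1 X2 | b | Atom Y1 | X1 Y2; Atom -> X2 X2 | X1 X2; X1 -> b; X2 -> a; Y1 -> X1 Atom; Y2 -> Atom Expr

Introduce a nonterminal for each terminal appearing in a rule of length ≥ 2: X1 → b, X2 → a.
Binarize each right-hand side of length ≥ 3 by chaining fresh nonterminals (Y1, Y2, …): affected rules were Expr → Atom X1 Atom; Expr → X1 Atom Expr.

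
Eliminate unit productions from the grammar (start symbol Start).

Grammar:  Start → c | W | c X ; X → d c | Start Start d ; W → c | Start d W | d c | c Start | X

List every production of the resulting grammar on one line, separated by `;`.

Unit pairs: Start ⇒* {W, X}; W ⇒* {X}.
Replace each nonterminal's rules with the union of the non-unit rules of every nonterminal it unit-derives.

Start → c | c X | d c | Start Start d | Start d W | c Start; X → d c | Start Start d; W → d c | Start Start d | c | Start d W | c Start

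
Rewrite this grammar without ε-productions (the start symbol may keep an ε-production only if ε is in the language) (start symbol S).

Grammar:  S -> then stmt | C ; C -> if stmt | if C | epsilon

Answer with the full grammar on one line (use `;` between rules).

S -> then stmt | C | epsilon; C -> if stmt | if C | if

The nullable symbols are {C, S}.
ε ∈ L(G) since S is nullable, so keep S → ε.
Add the nullable-subset variants: C → if C gives if C | if.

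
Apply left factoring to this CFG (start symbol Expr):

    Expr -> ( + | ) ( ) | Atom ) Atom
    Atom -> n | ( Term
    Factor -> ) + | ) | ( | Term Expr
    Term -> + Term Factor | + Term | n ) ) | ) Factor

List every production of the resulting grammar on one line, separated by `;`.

Expr -> ( + | ) ( ) | Atom ) Atom; Atom -> n | ( Term; Factor -> ( | Term Expr | ) Factor1; Term -> n ) ) | ) Factor | + Term Term1; Factor1 -> + | ε; Term1 -> Factor | ε

Factor has alternatives sharing prefix ')': factor to Factor → ) Factor1 with Factor1 → + | ε.
Term has alternatives sharing prefix '+ Term': factor to Term → + Term Term1 with Term1 → Factor | ε.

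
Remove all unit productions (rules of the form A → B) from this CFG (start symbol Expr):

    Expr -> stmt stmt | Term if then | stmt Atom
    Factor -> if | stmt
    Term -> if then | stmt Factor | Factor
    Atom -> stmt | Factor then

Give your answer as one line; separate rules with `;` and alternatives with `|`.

Unit pairs: Term ⇒* {Factor}.
For every A with A ⇒* B via unit rules, add B's non-unit alternatives to A; then delete every rule of the form X → Y.

Expr -> stmt stmt | Term if then | stmt Atom; Factor -> if | stmt; Term -> if then | stmt Factor | if | stmt; Atom -> stmt | Factor then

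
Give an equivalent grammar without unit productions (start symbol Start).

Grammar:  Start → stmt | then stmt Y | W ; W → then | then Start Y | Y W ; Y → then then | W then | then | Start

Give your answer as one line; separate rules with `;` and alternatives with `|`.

Unit pairs: Start ⇒* {W}; Y ⇒* {Start, W}.
Replace each nonterminal's rules with the union of the non-unit rules of every nonterminal it unit-derives.

Start → stmt | then stmt Y | then | then Start Y | Y W; W → then | then Start Y | Y W; Y → stmt | then stmt Y | then | then Start Y | Y W | then then | W then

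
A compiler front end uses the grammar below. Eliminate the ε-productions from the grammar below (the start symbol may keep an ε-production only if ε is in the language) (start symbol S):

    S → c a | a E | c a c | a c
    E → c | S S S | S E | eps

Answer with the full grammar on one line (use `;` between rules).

S → c a | a E | a | c a c | a c; E → c | S S S | S E | S

The nullable symbols are {E}.
ε ∉ L(G), so no ε-production is kept.
Expand every rule over subsets of its nullable positions: S → a E gives a E | a. E → S E gives S E | S.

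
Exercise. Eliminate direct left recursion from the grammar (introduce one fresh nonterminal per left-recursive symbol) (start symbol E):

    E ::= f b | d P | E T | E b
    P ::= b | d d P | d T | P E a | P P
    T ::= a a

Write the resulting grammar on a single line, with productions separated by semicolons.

E, P are directly left-recursive.
For E: α = {T, b}, β = {f b, d P}. Rewrite as E → β E' and E' → α E' | ε.
For P: α = {E a, P}, β = {b, d d P, d T}. Rewrite as P → β P' and P' → α P' | ε.

E ::= f b E' | d P E'; P ::= b P' | d d P P' | d T P'; T ::= a a; E' ::= T E' | b E' | ε; P' ::= E a P' | P P' | ε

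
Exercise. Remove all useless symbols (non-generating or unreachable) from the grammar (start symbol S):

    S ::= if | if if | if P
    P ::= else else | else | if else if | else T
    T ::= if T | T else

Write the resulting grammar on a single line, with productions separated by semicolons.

S ::= if | if if | if P; P ::= else else | else | if else if

Generating nonterminals: {P, S}.
Reachable from S after that: {P, S}.
Removed useless symbols: {T} and every production mentioning them.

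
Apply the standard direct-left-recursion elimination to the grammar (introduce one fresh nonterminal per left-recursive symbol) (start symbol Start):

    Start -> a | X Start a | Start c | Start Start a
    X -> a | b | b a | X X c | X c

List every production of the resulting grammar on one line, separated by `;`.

Directly left-recursive nonterminals: Start, X.
For Start: α = {c, Start a}, β = {a, X Start a}. Rewrite as Start → β Start1 and Start1 → α Start1 | ε.
For X: α = {X c, c}, β = {a, b, b a}. Rewrite as X → β X1 and X1 → α X1 | ε.

Start -> a Start1 | X Start a Start1; X -> a X1 | b X1 | b a X1; Start1 -> c Start1 | Start a Start1 | epsilon; X1 -> X c X1 | c X1 | epsilon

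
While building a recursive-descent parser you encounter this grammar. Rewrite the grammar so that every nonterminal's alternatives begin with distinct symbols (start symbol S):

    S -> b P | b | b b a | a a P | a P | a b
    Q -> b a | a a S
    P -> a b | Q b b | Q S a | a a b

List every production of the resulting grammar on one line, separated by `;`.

S -> b S' | a S''; Q -> b a | a a S; P -> a P' | Q P''; S' -> P | ε | b a; S'' -> a P | P | b; P' -> b | a b; P'' -> b b | S a

S has alternatives sharing prefix 'b': factor to S → b S' with S' → P | ε | b a.
S has alternatives sharing prefix 'a': factor to S → a S'' with S'' → a P | P | b.
P has alternatives sharing prefix 'a': factor to P → a P' with P' → b | a b.
P has alternatives sharing prefix 'Q': factor to P → Q P'' with P'' → b b | S a.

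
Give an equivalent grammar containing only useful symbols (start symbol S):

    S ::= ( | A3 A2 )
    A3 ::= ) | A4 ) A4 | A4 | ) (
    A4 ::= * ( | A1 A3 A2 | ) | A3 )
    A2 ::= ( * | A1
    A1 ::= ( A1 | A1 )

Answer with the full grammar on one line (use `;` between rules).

S ::= ( | A3 A2 ); A3 ::= ) | A4 ) A4 | A4 | ) (; A4 ::= * ( | ) | A3 ); A2 ::= ( *

Generating nonterminals: {A2, A3, A4, S}.
Reachable from S after that: {A2, A3, A4, S}.
Removed useless symbols: {A1} and every production mentioning them.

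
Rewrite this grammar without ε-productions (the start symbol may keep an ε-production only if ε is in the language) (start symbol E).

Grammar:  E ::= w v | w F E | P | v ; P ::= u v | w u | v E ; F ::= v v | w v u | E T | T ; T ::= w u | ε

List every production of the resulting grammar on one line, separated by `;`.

E ::= w v | w F E | w E | P | v; P ::= u v | w u | v E; F ::= v v | w v u | E T | E | T; T ::= w u

The nullable symbols are {F, T}.
ε ∉ L(G), so no ε-production is kept.
Expand every rule over subsets of its nullable positions: E → w F E gives w F E | w E. F → E T gives E T | E.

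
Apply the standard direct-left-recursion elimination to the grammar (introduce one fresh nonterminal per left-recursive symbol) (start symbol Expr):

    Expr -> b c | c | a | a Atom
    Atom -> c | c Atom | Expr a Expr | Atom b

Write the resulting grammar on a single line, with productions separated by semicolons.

Directly left-recursive nonterminal: Atom.
For Atom: α = {b}, β = {c, c Atom, Expr a Expr}. Rewrite as Atom → β Atom1 and Atom1 → α Atom1 | ε.

Expr -> b c | c | a | a Atom; Atom -> c Atom1 | c Atom Atom1 | Expr a Expr Atom1; Atom1 -> b Atom1 | ε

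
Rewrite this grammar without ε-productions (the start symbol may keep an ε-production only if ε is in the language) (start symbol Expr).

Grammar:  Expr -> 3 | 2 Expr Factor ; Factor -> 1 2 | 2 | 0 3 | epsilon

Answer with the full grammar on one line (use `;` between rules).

The nullable symbols are {Factor}.
ε ∉ L(G), so no ε-production is kept.
Expand every rule over subsets of its nullable positions: Expr → 2 Expr Factor gives 2 Expr Factor | 2 Expr.

Expr -> 3 | 2 Expr Factor | 2 Expr; Factor -> 1 2 | 2 | 0 3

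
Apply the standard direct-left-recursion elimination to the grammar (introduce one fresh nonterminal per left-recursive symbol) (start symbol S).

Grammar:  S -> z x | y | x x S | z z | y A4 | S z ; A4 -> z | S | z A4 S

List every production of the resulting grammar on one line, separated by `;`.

Left recursion appears on S.
For S: α = {z}, β = {z x, y, x x S, z z, y A4}. Rewrite as S → β S' and S' → α S' | ε.

S -> z x S' | y S' | x x S S' | z z S' | y A4 S'; A4 -> z | S | z A4 S; S' -> z S' | ε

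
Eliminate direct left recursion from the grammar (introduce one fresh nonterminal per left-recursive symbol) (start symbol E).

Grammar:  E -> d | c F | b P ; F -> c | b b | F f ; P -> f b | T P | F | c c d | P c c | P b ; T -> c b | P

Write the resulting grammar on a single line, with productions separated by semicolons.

Directly left-recursive nonterminals: F, P.
For F: α = {f}, β = {c, b b}. Rewrite as F → β F' and F' → α F' | ε.
For P: α = {c c, b}, β = {f b, T P, F, c c d}. Rewrite as P → β P' and P' → α P' | ε.

E -> d | c F | b P; F -> c F' | b b F'; P -> f b P' | T P P' | F P' | c c d P'; T -> c b | P; F' -> f F' | ε; P' -> c c P' | b P' | ε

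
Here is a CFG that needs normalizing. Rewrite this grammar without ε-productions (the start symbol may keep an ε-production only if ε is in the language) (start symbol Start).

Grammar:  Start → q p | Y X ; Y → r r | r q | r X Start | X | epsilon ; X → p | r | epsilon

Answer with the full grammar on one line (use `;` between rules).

Start → q p | Y X | Y | X | ε; Y → r r | r q | r X Start | r X | r Start | r | X; X → p | r

Nullable nonterminals: {Start, X, Y}.
ε ∈ L(G) since Start is nullable, so keep Start → ε.
Add the nullable-subset variants: Start → Y X gives Y X | Y | X. Y → r X Start gives r X Start | r X | r Start | r.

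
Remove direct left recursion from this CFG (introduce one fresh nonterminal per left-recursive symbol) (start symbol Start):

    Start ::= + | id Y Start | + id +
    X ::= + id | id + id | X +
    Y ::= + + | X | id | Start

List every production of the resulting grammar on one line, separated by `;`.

X is directly left-recursive.
For X: α = {+}, β = {+ id, id + id}. Rewrite as X → β X1 and X1 → α X1 | ε.

Start ::= + | id Y Start | + id +; X ::= + id X1 | id + id X1; Y ::= + + | X | id | Start; X1 ::= + X1 | ε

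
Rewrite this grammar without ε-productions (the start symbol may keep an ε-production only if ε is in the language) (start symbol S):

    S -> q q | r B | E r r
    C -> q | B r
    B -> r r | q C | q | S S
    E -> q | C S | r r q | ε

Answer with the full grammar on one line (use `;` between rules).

S -> q q | r B | E r r | r r; C -> q | B r; B -> r r | q C | q | S S; E -> q | C S | r r q

Nullable set = {E}.
ε ∉ L(G), so no ε-production is kept.
For each production, add variants omitting each subset of nullable occurrences: S → E r r gives E r r | r r.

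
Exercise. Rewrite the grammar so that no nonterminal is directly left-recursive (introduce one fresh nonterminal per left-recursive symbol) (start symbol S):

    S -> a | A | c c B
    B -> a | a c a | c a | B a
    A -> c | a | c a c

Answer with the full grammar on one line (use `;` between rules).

Left recursion appears on B.
For B: α = {a}, β = {a, a c a, c a}. Rewrite as B → β B' and B' → α B' | ε.

S -> a | A | c c B; B -> a B' | a c a B' | c a B'; A -> c | a | c a c; B' -> a B' | ε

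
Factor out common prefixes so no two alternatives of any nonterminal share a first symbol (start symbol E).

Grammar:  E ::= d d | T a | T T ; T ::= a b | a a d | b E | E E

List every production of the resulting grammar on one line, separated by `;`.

E has alternatives sharing prefix 'T': factor to E → T E' with E' → a | T.
T has alternatives sharing prefix 'a': factor to T → a T' with T' → b | a d.

E ::= d d | T E'; T ::= b E | E E | a T'; E' ::= a | T; T' ::= b | a d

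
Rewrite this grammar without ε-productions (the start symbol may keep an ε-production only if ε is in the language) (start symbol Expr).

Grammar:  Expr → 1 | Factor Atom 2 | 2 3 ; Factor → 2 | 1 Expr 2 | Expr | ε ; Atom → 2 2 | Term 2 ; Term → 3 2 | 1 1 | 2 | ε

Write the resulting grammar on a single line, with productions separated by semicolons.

The nullable symbols are {Factor, Term}.
ε ∉ L(G), so no ε-production is kept.
Add the nullable-subset variants: Expr → Factor Atom 2 gives Factor Atom 2 | Atom 2. Atom → Term 2 gives Term 2 | 2.

Expr → 1 | Factor Atom 2 | Atom 2 | 2 3; Factor → 2 | 1 Expr 2 | Expr; Atom → 2 2 | Term 2 | 2; Term → 3 2 | 1 1 | 2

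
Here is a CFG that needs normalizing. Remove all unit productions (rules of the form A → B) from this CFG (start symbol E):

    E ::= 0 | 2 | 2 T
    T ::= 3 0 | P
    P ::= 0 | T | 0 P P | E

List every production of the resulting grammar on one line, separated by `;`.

Unit pairs: P ⇒* {E, T}; T ⇒* {E, P}.
Replace each nonterminal's rules with the union of the non-unit rules of every nonterminal it unit-derives.

E ::= 0 | 2 | 2 T; T ::= 0 | 2 | 2 T | 0 P P | 3 0; P ::= 0 | 2 | 2 T | 0 P P | 3 0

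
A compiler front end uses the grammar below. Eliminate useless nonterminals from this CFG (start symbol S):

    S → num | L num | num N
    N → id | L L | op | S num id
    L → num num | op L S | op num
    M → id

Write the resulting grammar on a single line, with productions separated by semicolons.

Generating nonterminals: {L, M, N, S}.
Reachable from S after that: {L, N, S}.
Removed useless symbols: {M} and every production mentioning them.

S → num | L num | num N; N → id | L L | op | S num id; L → num num | op L S | op num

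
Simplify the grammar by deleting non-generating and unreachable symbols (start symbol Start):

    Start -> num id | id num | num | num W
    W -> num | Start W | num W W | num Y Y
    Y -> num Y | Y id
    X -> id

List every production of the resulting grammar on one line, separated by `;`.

Generating nonterminals: {Start, W, X}.
Reachable from Start after that: {Start, W}.
Removed useless symbols: {X, Y} and every production mentioning them.

Start -> num id | id num | num | num W; W -> num | Start W | num W W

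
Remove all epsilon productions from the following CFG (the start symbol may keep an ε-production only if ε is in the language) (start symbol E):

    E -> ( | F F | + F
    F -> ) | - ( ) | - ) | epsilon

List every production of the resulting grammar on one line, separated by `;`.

E -> ( | F F | F | + F | + | ε; F -> ) | - ( ) | - )

Nullable nonterminals: {E, F}.
ε ∈ L(G) since E is nullable, so keep E → ε.
Expand every rule over subsets of its nullable positions: E → F F gives F F | F. E → + F gives + F | +.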